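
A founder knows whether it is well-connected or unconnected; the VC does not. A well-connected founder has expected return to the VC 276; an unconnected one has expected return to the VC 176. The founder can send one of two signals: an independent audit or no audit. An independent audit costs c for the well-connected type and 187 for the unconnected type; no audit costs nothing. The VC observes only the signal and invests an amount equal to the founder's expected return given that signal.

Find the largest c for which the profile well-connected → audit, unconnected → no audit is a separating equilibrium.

Under separation: audit → well-connected (pays 276); no audit → unconnected (pays 176).
Unconnected: 176 − 0 = 176 ≥ 276 − 187 = 89. Holds regardless of c. ✓
Well-connected: 276 − c ≥ 176 − 0, so c ≤ 276 − 176 = 100.

100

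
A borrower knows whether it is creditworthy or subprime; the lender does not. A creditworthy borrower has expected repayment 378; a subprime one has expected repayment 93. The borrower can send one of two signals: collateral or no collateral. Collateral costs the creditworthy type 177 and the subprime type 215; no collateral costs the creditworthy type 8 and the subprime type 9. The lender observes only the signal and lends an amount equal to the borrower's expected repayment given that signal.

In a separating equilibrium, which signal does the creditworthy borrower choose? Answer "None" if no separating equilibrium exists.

Try creditworthy → collateral, subprime → no collateral:
  If types separate, collateral earns payment 378 and no collateral earns 93.
  Creditworthy: collateral gives 378 − 177 = 201; no collateral gives 93 − 8 = 85. No deviation. ✓
  Subprime: no collateral gives 93 − 9 = 84; collateral gives 378 − 215 = 163. Would deviate. ✗
Try creditworthy → no collateral, subprime → collateral:
  If types separate, no collateral earns payment 378 and collateral earns 93.
  Creditworthy: no collateral gives 378 − 8 = 370; collateral gives 93 − 177 = -84. No deviation. ✓
  Subprime: collateral gives 93 − 215 = -122; no collateral gives 378 − 9 = 369. Would deviate. ✗
Neither assignment is incentive-compatible.

None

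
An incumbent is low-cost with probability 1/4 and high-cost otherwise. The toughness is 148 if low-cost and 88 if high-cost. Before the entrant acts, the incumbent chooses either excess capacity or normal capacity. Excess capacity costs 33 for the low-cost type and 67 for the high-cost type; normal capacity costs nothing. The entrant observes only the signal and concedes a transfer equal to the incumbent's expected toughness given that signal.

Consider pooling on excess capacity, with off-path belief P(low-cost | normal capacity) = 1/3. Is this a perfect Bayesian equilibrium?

No

At the pooled signal (excess capacity) the entrant holds the prior 1/4 and pays 1/4·148 + 3/4·88 = 103. Off-path (normal capacity) belief 1/3 gives 1/3·148 + 2/3·88 = 108.
Low-cost: excess capacity gives 103 − 33 = 70; normal capacity gives 108 − 0 = 108. Deviates. ✗
High-cost: excess capacity gives 103 − 67 = 36; normal capacity gives 108 − 0 = 108. Deviates. ✗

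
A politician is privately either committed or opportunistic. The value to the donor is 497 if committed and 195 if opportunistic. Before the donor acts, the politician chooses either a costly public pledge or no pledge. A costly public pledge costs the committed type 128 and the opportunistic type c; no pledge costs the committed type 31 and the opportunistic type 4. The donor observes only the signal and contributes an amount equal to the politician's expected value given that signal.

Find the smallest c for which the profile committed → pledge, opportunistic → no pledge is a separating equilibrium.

306

Under separation: pledge → committed (pays 497); no pledge → opportunistic (pays 195).
Committed: 497 − 128 = 369 ≥ 195 − 31 = 164. Holds regardless of c. ✓
Opportunistic: 195 − 4 ≥ 497 − c, so c ≥ 497 − 191 = 306.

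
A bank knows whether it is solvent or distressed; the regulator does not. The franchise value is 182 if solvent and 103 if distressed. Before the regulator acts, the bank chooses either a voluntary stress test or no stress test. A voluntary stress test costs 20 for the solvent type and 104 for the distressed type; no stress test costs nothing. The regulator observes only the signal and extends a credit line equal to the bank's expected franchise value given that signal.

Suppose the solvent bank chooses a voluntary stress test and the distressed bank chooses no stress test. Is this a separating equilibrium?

Yes

Under separation the regulator infers type exactly: stress test → solvent (pays 182), no stress test → distressed (pays 103).
Solvent: stress test gives 182 − 20 = 162; no stress test gives 103 − 0 = 103. No deviation. ✓
Distressed: no stress test gives 103 − 0 = 103; stress test gives 182 − 104 = 78. No deviation. ✓
Both incentive constraints hold.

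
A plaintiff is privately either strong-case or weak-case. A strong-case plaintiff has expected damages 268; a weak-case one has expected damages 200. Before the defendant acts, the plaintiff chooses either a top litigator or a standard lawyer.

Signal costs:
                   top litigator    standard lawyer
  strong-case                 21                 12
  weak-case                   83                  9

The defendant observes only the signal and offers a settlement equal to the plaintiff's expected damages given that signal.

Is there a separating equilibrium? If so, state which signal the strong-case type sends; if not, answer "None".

Try strong-case → top litigator, weak-case → standard lawyer:
  Under separation the defendant infers type exactly: top litigator → strong-case (pays 268), standard lawyer → weak-case (pays 200).
  Strong-case: top litigator gives 268 − 21 = 247; standard lawyer gives 200 − 12 = 188. No deviation. ✓
  Weak-case: standard lawyer gives 200 − 9 = 191; top litigator gives 268 − 83 = 185. No deviation. ✓
Both hold — the strong-case type sends top litigator.

top litigator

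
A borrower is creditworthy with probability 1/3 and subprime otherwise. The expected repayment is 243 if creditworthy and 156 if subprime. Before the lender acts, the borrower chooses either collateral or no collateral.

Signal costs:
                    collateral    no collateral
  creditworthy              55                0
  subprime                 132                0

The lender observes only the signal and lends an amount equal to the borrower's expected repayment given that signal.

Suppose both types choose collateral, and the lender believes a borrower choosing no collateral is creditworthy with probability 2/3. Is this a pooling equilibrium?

No

On the equilibrium path (collateral) the lender holds the prior 1/3 and pays 1/3·243 + 2/3·156 = 185. Off-path (no collateral) belief 2/3 gives 2/3·243 + 1/3·156 = 214.
Creditworthy: collateral gives 185 − 55 = 130; no collateral gives 214 − 0 = 214. Deviates. ✗
Subprime: collateral gives 185 − 132 = 53; no collateral gives 214 − 0 = 214. Deviates. ✗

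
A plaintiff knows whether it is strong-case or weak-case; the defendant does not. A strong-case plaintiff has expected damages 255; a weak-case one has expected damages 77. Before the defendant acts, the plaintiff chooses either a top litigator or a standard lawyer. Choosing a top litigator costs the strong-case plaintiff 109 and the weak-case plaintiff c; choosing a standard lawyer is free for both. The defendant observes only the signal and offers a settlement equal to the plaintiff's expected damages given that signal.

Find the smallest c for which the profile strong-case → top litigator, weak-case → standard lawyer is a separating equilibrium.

178

Under separation: top litigator → strong-case (pays 255); standard lawyer → weak-case (pays 77).
Strong-case: 255 − 109 = 146 ≥ 77 − 0 = 77. Holds regardless of c. ✓
Weak-case: 77 − 0 ≥ 255 − c, so c ≥ 255 − 77 = 178.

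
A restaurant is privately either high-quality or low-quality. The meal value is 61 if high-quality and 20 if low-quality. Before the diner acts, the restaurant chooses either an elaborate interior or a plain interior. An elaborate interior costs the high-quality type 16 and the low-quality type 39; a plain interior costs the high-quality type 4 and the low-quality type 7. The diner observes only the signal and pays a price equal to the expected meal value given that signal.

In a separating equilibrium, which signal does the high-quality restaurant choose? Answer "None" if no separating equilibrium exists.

Try high-quality → elaborate interior, low-quality → plain interior:
  If types separate, elaborate interior earns payment 61 and plain interior earns 20.
  High-quality: elaborate interior gives 61 − 16 = 45; plain interior gives 20 − 4 = 16. No deviation. ✓
  Low-quality: plain interior gives 20 − 7 = 13; elaborate interior gives 61 − 39 = 22. Would deviate. ✗
Try high-quality → plain interior, low-quality → elaborate interior:
  If types separate, plain interior earns payment 61 and elaborate interior earns 20.
  High-quality: plain interior gives 61 − 4 = 57; elaborate interior gives 20 − 16 = 4. No deviation. ✓
  Low-quality: elaborate interior gives 20 − 39 = -19; plain interior gives 61 − 7 = 54. Would deviate. ✗
Neither assignment is incentive-compatible.

None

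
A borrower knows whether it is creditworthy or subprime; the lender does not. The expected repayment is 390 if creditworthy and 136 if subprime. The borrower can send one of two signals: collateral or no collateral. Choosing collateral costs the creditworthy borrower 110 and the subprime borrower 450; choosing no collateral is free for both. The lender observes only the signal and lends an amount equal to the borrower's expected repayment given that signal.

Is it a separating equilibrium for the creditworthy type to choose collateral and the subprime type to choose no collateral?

Yes

If types separate, collateral earns payment 390 and no collateral earns 136.
Creditworthy: collateral gives 390 − 110 = 280; no collateral gives 136 − 0 = 136. No deviation. ✓
Subprime: no collateral gives 136 − 0 = 136; collateral gives 390 − 450 = -60. No deviation. ✓
Both incentive constraints hold.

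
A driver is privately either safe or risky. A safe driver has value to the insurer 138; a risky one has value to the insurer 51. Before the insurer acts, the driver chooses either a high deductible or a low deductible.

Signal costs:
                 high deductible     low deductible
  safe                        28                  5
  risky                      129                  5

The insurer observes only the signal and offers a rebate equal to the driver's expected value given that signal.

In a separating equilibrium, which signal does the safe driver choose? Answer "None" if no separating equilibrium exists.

Try safe → high deductible, risky → low deductible:
  If types separate, high deductible earns payment 138 and low deductible earns 51.
  Safe: high deductible gives 138 − 28 = 110; low deductible gives 51 − 5 = 46. No deviation. ✓
  Risky: low deductible gives 51 − 5 = 46; high deductible gives 138 − 129 = 9. No deviation. ✓
Both hold — the safe type sends high deductible.

high deductible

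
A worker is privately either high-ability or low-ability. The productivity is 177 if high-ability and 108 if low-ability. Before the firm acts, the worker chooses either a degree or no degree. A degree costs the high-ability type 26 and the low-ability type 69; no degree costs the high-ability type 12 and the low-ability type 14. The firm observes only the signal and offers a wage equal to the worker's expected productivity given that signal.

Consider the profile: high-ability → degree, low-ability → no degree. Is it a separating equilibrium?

No

If types separate, degree earns payment 177 and no degree earns 108.
High-ability: degree gives 177 − 26 = 151; no degree gives 108 − 12 = 96. No deviation. ✓
Low-ability: no degree gives 108 − 14 = 94; degree gives 177 − 69 = 108. Would deviate. ✗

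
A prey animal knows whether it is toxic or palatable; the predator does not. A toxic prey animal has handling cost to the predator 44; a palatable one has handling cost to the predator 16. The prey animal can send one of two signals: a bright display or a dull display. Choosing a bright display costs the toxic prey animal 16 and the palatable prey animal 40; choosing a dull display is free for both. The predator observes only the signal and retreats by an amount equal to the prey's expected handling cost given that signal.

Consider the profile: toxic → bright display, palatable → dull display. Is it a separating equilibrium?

Yes

Under separation the predator infers type exactly: bright display → toxic (pays 44), dull display → palatable (pays 16).
Toxic: bright display gives 44 − 16 = 28; dull display gives 16 − 0 = 16. No deviation. ✓
Palatable: dull display gives 16 − 0 = 16; bright display gives 44 − 40 = 4. No deviation. ✓
Neither type gains from mimicking the other.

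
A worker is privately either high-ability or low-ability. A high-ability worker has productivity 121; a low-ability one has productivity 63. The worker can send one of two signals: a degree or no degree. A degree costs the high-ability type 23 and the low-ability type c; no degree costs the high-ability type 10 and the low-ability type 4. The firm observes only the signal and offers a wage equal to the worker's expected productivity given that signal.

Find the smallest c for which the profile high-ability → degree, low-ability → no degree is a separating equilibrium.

62

Under separation: degree → high-ability (pays 121); no degree → low-ability (pays 63).
High-ability: 121 − 23 = 98 ≥ 63 − 10 = 53. Holds regardless of c. ✓
Low-ability: 63 − 4 ≥ 121 − c, so c ≥ 121 − 59 = 62.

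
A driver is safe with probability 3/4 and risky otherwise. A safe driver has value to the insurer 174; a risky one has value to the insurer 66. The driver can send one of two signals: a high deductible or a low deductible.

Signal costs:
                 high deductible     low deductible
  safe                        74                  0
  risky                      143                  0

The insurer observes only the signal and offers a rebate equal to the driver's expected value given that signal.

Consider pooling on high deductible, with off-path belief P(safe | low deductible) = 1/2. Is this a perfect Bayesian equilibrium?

No

On the equilibrium path (high deductible) the insurer holds the prior 3/4 and pays 3/4·174 + 1/4·66 = 147. Off-path (low deductible) belief 1/2 gives 1/2·174 + 1/2·66 = 120.
Safe: high deductible gives 147 − 74 = 73; low deductible gives 120 − 0 = 120. Deviates. ✗
Risky: high deductible gives 147 − 143 = 4; low deductible gives 120 − 0 = 120. Deviates. ✗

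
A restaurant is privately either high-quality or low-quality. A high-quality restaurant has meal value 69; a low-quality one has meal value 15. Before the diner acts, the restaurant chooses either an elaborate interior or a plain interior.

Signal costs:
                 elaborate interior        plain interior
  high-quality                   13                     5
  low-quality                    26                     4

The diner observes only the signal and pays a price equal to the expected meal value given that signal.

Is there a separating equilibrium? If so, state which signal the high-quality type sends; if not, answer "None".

Try high-quality → elaborate interior, low-quality → plain interior:
  If types separate, elaborate interior earns payment 69 and plain interior earns 15.
  High-quality: elaborate interior gives 69 − 13 = 56; plain interior gives 15 − 5 = 10. No deviation. ✓
  Low-quality: plain interior gives 15 − 4 = 11; elaborate interior gives 69 − 26 = 43. Would deviate. ✗
Try high-quality → plain interior, low-quality → elaborate interior:
  If types separate, plain interior earns payment 69 and elaborate interior earns 15.
  High-quality: plain interior gives 69 − 5 = 64; elaborate interior gives 15 − 13 = 2. No deviation. ✓
  Low-quality: elaborate interior gives 15 − 26 = -11; plain interior gives 69 − 4 = 65. Would deviate. ✗
Neither assignment is incentive-compatible.

None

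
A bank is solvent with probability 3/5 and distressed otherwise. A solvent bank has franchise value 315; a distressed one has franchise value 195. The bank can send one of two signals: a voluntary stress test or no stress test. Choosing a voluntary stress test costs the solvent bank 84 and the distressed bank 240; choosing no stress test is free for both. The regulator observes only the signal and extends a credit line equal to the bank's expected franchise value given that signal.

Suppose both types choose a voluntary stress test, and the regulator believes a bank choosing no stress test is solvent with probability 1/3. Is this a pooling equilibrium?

At the pooled signal (stress test) the regulator holds the prior 3/5 and pays 3/5·315 + 2/5·195 = 267. Off-path (no stress test) belief 1/3 gives 1/3·315 + 2/3·195 = 235.
Solvent: stress test gives 267 − 84 = 183; no stress test gives 235 − 0 = 235. Deviates. ✗
Distressed: stress test gives 267 − 240 = 27; no stress test gives 235 − 0 = 235. Deviates. ✗

No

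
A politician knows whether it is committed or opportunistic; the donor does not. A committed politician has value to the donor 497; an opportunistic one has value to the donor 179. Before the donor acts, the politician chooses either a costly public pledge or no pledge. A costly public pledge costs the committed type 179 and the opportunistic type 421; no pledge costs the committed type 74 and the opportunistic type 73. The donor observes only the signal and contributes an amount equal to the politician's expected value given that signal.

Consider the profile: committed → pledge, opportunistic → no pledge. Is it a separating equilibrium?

Under separation the donor infers type exactly: pledge → committed (pays 497), no pledge → opportunistic (pays 179).
Committed: pledge gives 497 − 179 = 318; no pledge gives 179 − 74 = 105. No deviation. ✓
Opportunistic: no pledge gives 179 − 73 = 106; pledge gives 497 − 421 = 76. No deviation. ✓
Neither type gains from mimicking the other.

Yes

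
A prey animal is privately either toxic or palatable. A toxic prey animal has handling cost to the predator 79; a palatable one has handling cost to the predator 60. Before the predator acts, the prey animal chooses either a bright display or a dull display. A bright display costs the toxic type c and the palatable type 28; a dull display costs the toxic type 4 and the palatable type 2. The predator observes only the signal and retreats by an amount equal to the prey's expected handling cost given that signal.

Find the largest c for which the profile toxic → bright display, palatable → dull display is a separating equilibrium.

Under separation: bright display → toxic (pays 79); dull display → palatable (pays 60).
Palatable: 60 − 2 = 58 ≥ 79 − 28 = 51. Holds regardless of c. ✓
Toxic: 79 − c ≥ 60 − 4, so c ≤ 79 − 56 = 23.

23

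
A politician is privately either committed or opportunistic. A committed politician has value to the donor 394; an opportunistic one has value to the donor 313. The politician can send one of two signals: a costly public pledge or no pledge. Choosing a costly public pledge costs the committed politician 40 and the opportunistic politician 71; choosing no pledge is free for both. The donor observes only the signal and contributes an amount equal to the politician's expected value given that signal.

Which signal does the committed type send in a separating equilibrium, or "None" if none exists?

None

Try committed → pledge, opportunistic → no pledge:
  Under separation the donor infers type exactly: pledge → committed (pays 394), no pledge → opportunistic (pays 313).
  Committed: pledge gives 394 − 40 = 354; no pledge gives 313 − 0 = 313. No deviation. ✓
  Opportunistic: no pledge gives 313 − 0 = 313; pledge gives 394 − 71 = 323. Would deviate. ✗
Try committed → no pledge, opportunistic → pledge:
  Under separation the donor infers type exactly: no pledge → committed (pays 394), pledge → opportunistic (pays 313).
  Committed: no pledge gives 394 − 0 = 394; pledge gives 313 − 40 = 273. No deviation. ✓
  Opportunistic: pledge gives 313 − 71 = 242; no pledge gives 394 − 0 = 394. Would deviate. ✗
Neither assignment is incentive-compatible.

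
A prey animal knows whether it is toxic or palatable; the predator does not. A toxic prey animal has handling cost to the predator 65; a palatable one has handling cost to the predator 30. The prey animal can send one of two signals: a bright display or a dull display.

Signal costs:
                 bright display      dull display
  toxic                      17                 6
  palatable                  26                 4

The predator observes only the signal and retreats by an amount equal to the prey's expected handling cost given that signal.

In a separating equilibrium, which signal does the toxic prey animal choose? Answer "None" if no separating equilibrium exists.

Try toxic → bright display, palatable → dull display:
  If types separate, bright display earns payment 65 and dull display earns 30.
  Toxic: bright display gives 65 − 17 = 48; dull display gives 30 − 6 = 24. No deviation. ✓
  Palatable: dull display gives 30 − 4 = 26; bright display gives 65 − 26 = 39. Would deviate. ✗
Try toxic → dull display, palatable → bright display:
  If types separate, dull display earns payment 65 and bright display earns 30.
  Toxic: dull display gives 65 − 6 = 59; bright display gives 30 − 17 = 13. No deviation. ✓
  Palatable: bright display gives 30 − 26 = 4; dull display gives 65 − 4 = 61. Would deviate. ✗
Neither assignment is incentive-compatible.

None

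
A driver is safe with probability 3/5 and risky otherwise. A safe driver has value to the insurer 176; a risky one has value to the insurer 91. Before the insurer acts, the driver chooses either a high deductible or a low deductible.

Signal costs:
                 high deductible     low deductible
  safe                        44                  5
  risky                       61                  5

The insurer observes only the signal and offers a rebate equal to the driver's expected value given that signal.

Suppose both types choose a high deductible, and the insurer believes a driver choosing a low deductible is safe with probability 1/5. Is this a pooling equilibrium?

No

At the pooled signal (high deductible) the insurer holds the prior 3/5 and pays 3/5·176 + 2/5·91 = 142. Off-path (low deductible) belief 1/5 gives 1/5·176 + 4/5·91 = 108.
Safe: high deductible gives 142 − 44 = 98; low deductible gives 108 − 5 = 103. Deviates. ✗
Risky: high deductible gives 142 − 61 = 81; low deductible gives 108 − 5 = 103. Deviates. ✗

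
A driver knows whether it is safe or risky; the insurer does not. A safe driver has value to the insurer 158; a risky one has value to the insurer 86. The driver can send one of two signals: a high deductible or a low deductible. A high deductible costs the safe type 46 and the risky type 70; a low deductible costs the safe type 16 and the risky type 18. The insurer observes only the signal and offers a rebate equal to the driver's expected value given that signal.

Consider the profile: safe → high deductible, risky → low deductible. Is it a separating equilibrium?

If types separate, high deductible earns payment 158 and low deductible earns 86.
Safe: high deductible gives 158 − 46 = 112; low deductible gives 86 − 16 = 70. No deviation. ✓
Risky: low deductible gives 86 − 18 = 68; high deductible gives 158 − 70 = 88. Would deviate. ✗

No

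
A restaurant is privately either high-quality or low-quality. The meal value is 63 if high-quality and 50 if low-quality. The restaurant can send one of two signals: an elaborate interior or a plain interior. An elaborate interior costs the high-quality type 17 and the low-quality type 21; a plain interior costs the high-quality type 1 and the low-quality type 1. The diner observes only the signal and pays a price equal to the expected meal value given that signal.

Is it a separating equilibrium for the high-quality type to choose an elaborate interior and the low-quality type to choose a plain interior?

No

If types separate, elaborate interior earns payment 63 and plain interior earns 50.
High-quality: elaborate interior gives 63 − 17 = 46; plain interior gives 50 − 1 = 49. Would deviate. ✗
Low-quality: plain interior gives 50 − 1 = 49; elaborate interior gives 63 − 21 = 42. No deviation. ✓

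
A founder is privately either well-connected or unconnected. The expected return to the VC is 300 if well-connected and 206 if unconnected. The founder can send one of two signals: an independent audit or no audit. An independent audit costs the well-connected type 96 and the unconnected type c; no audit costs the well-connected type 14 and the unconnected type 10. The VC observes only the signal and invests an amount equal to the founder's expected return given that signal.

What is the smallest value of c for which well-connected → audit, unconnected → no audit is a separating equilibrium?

Under separation: audit → well-connected (pays 300); no audit → unconnected (pays 206).
Well-connected: 300 − 96 = 204 ≥ 206 − 14 = 192. Holds regardless of c. ✓
Unconnected: 206 − 10 ≥ 300 − c, so c ≥ 300 − 196 = 104.

104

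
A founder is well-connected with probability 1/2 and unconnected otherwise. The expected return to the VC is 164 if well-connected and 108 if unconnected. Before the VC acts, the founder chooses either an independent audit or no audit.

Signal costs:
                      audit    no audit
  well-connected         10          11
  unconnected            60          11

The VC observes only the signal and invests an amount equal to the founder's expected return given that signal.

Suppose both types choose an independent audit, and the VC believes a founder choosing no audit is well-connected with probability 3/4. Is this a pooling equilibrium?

No

On the equilibrium path (audit) the VC holds the prior 1/2 and pays 1/2·164 + 1/2·108 = 136. Off-path (no audit) belief 3/4 gives 3/4·164 + 1/4·108 = 150.
Well-connected: audit gives 136 − 10 = 126; no audit gives 150 − 11 = 139. Deviates. ✗
Unconnected: audit gives 136 − 60 = 76; no audit gives 150 − 11 = 139. Deviates. ✗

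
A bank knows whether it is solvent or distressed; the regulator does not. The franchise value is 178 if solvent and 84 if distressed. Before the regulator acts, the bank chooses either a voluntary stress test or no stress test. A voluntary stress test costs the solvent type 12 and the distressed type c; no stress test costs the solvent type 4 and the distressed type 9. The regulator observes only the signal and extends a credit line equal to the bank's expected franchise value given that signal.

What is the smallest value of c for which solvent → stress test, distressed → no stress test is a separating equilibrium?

103

Under separation: stress test → solvent (pays 178); no stress test → distressed (pays 84).
Solvent: 178 − 12 = 166 ≥ 84 − 4 = 80. Holds regardless of c. ✓
Distressed: 84 − 9 ≥ 178 − c, so c ≥ 178 − 75 = 103.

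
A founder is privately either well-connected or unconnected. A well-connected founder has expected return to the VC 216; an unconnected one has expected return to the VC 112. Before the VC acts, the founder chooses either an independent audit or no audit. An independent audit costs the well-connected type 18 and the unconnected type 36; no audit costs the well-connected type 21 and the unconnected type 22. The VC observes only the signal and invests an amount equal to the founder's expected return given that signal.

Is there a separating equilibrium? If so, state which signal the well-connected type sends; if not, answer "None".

Try well-connected → audit, unconnected → no audit:
  If types separate, audit earns payment 216 and no audit earns 112.
  Well-connected: audit gives 216 − 18 = 198; no audit gives 112 − 21 = 91. No deviation. ✓
  Unconnected: no audit gives 112 − 22 = 90; audit gives 216 − 36 = 180. Would deviate. ✗
Try well-connected → no audit, unconnected → audit:
  If types separate, no audit earns payment 216 and audit earns 112.
  Well-connected: no audit gives 216 − 21 = 195; audit gives 112 − 18 = 94. No deviation. ✓
  Unconnected: audit gives 112 − 36 = 76; no audit gives 216 − 22 = 194. Would deviate. ✗
Neither assignment is incentive-compatible.

None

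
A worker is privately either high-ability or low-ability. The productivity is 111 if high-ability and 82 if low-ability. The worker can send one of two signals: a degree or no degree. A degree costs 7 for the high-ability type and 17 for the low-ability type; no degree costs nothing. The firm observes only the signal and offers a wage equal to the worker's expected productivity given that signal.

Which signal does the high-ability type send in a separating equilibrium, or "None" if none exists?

Try high-ability → degree, low-ability → no degree:
  If types separate, degree earns payment 111 and no degree earns 82.
  High-ability: degree gives 111 − 7 = 104; no degree gives 82 − 0 = 82. No deviation. ✓
  Low-ability: no degree gives 82 − 0 = 82; degree gives 111 − 17 = 94. Would deviate. ✗
Try high-ability → no degree, low-ability → degree:
  If types separate, no degree earns payment 111 and degree earns 82.
  High-ability: no degree gives 111 − 0 = 111; degree gives 82 − 7 = 75. No deviation. ✓
  Low-ability: degree gives 82 − 17 = 65; no degree gives 111 − 0 = 111. Would deviate. ✗
Neither assignment is incentive-compatible.

None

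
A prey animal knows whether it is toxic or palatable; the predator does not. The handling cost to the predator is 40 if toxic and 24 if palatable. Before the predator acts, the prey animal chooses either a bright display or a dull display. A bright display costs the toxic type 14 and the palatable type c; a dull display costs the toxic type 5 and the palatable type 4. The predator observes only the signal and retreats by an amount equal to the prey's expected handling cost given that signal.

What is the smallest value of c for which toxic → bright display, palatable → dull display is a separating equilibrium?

20

Under separation: bright display → toxic (pays 40); dull display → palatable (pays 24).
Toxic: 40 − 14 = 26 ≥ 24 − 5 = 19. Holds regardless of c. ✓
Palatable: 24 − 4 ≥ 40 − c, so c ≥ 40 − 20 = 20.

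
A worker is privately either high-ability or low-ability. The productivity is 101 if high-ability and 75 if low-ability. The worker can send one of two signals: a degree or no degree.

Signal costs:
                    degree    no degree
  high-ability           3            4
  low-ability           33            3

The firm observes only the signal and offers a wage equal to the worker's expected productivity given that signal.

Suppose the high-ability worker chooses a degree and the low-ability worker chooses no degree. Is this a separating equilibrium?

Yes

If types separate, degree earns payment 101 and no degree earns 75.
High-ability: degree gives 101 − 3 = 98; no degree gives 75 − 4 = 71. No deviation. ✓
Low-ability: no degree gives 75 − 3 = 72; degree gives 101 − 33 = 68. No deviation. ✓
Neither type gains from mimicking the other.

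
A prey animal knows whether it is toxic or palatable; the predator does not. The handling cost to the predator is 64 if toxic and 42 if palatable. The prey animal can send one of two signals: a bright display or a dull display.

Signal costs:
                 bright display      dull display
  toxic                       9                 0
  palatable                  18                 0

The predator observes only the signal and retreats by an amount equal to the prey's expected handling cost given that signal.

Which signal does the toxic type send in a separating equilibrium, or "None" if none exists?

Try toxic → bright display, palatable → dull display:
  Under separation the predator infers type exactly: bright display → toxic (pays 64), dull display → palatable (pays 42).
  Toxic: bright display gives 64 − 9 = 55; dull display gives 42 − 0 = 42. No deviation. ✓
  Palatable: dull display gives 42 − 0 = 42; bright display gives 64 − 18 = 46. Would deviate. ✗
Try toxic → dull display, palatable → bright display:
  Under separation the predator infers type exactly: dull display → toxic (pays 64), bright display → palatable (pays 42).
  Toxic: dull display gives 64 − 0 = 64; bright display gives 42 − 9 = 33. No deviation. ✓
  Palatable: bright display gives 42 − 18 = 24; dull display gives 64 − 0 = 64. Would deviate. ✗
Neither assignment is incentive-compatible.

None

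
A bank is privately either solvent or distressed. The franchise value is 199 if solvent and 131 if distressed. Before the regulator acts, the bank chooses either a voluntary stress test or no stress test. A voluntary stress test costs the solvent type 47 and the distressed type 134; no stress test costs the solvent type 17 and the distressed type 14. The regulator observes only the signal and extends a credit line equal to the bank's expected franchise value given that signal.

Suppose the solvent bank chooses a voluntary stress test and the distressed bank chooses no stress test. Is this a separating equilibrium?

Yes

Under separation the regulator infers type exactly: stress test → solvent (pays 199), no stress test → distressed (pays 131).
Solvent: stress test gives 199 − 47 = 152; no stress test gives 131 − 17 = 114. No deviation. ✓
Distressed: no stress test gives 131 − 14 = 117; stress test gives 199 − 134 = 65. No deviation. ✓
Neither type gains from mimicking the other.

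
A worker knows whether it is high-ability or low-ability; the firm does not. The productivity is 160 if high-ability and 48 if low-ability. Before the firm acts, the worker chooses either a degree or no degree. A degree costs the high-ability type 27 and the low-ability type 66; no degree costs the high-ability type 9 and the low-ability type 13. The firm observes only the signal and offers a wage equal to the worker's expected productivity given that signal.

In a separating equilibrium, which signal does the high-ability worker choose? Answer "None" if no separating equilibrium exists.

Try high-ability → degree, low-ability → no degree:
  If types separate, degree earns payment 160 and no degree earns 48.
  High-ability: degree gives 160 − 27 = 133; no degree gives 48 − 9 = 39. No deviation. ✓
  Low-ability: no degree gives 48 − 13 = 35; degree gives 160 − 66 = 94. Would deviate. ✗
Try high-ability → no degree, low-ability → degree:
  If types separate, no degree earns payment 160 and degree earns 48.
  High-ability: no degree gives 160 − 9 = 151; degree gives 48 − 27 = 21. No deviation. ✓
  Low-ability: degree gives 48 − 66 = -18; no degree gives 160 − 13 = 147. Would deviate. ✗
Neither assignment is incentive-compatible.

None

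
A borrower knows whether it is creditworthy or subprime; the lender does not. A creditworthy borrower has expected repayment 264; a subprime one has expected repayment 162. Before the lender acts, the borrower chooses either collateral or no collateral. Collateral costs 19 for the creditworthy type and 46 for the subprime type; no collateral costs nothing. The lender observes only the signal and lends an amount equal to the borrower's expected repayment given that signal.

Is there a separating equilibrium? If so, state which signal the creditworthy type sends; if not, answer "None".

Try creditworthy → collateral, subprime → no collateral:
  Under separation the lender infers type exactly: collateral → creditworthy (pays 264), no collateral → subprime (pays 162).
  Creditworthy: collateral gives 264 − 19 = 245; no collateral gives 162 − 0 = 162. No deviation. ✓
  Subprime: no collateral gives 162 − 0 = 162; collateral gives 264 − 46 = 218. Would deviate. ✗
Try creditworthy → no collateral, subprime → collateral:
  Under separation the lender infers type exactly: no collateral → creditworthy (pays 264), collateral → subprime (pays 162).
  Creditworthy: no collateral gives 264 − 0 = 264; collateral gives 162 − 19 = 143. No deviation. ✓
  Subprime: collateral gives 162 − 46 = 116; no collateral gives 264 − 0 = 264. Would deviate. ✗
Neither assignment is incentive-compatible.

None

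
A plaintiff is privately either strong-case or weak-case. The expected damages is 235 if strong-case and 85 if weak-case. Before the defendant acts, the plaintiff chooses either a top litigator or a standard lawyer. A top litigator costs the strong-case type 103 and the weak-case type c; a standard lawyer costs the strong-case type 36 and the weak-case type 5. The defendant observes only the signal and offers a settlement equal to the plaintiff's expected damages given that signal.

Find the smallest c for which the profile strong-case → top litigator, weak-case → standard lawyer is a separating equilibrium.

Under separation: top litigator → strong-case (pays 235); standard lawyer → weak-case (pays 85).
Strong-case: 235 − 103 = 132 ≥ 85 − 36 = 49. Holds regardless of c. ✓
Weak-case: 85 − 5 ≥ 235 − c, so c ≥ 235 − 80 = 155.

155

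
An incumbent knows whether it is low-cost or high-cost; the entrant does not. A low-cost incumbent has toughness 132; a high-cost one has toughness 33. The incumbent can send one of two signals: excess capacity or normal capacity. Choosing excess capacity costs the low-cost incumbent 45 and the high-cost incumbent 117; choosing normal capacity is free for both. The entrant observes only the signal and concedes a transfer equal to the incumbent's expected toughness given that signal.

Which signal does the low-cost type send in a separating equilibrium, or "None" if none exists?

excess capacity

Try low-cost → excess capacity, high-cost → normal capacity:
  Under separation the entrant infers type exactly: excess capacity → low-cost (pays 132), normal capacity → high-cost (pays 33).
  Low-cost: excess capacity gives 132 − 45 = 87; normal capacity gives 33 − 0 = 33. No deviation. ✓
  High-cost: normal capacity gives 33 − 0 = 33; excess capacity gives 132 − 117 = 15. No deviation. ✓
Both hold — the low-cost type sends excess capacity.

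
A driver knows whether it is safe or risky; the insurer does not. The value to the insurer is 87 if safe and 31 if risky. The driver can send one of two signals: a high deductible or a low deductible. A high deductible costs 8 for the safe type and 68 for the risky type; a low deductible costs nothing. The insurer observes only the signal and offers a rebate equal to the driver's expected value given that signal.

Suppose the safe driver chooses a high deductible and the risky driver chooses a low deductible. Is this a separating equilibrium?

Yes

If types separate, high deductible earns payment 87 and low deductible earns 31.
Safe: high deductible gives 87 − 8 = 79; low deductible gives 31 − 0 = 31. No deviation. ✓
Risky: low deductible gives 31 − 0 = 31; high deductible gives 87 − 68 = 19. No deviation. ✓
Both incentive constraints hold.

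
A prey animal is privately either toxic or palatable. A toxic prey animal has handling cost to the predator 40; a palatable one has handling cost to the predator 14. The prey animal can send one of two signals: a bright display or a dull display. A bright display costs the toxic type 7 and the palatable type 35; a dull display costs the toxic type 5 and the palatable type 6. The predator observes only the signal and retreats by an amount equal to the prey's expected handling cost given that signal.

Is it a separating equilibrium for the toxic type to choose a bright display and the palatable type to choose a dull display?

If types separate, bright display earns payment 40 and dull display earns 14.
Toxic: bright display gives 40 − 7 = 33; dull display gives 14 − 5 = 9. No deviation. ✓
Palatable: dull display gives 14 − 6 = 8; bright display gives 40 − 35 = 5. No deviation. ✓
Neither type gains from mimicking the other.

Yes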